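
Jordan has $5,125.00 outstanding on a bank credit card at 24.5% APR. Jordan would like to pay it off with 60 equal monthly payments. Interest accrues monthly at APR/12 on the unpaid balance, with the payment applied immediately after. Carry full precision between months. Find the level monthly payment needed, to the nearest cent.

Monthly rate r = 24.5%/12 = 2.04167% = 0.0204167.
Level-payment amortization: P = B₀·r / (1 − (1+r)^(−n)) = 5125.00·0.0204167 / (1 − 1.02042^(−60)).
Denominator 1 − (1+r)^(−60) = 0.702595596.
P = 104.635 / 0.702595596 ≈ 148.93.

$148.93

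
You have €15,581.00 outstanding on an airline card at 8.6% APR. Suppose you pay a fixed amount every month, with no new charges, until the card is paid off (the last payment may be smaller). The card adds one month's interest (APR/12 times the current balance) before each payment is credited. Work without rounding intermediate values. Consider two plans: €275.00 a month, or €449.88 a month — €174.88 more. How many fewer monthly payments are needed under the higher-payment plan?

Monthly rate r = 8.6%/12 = 0.716667% = 0.00716667.
At €275.00/mo: n = ⌈−ln(1 − rB₀/P)/ln(1+r)⌉ = 73 payments (last €261.94); total interest = total paid − €15,581.00 = €4,480.94.
At €449.88/mo: 40 payments (last €427.99); total interest €2,392.31.
Payments saved = 73 − 40 = 33.

33 fewer payments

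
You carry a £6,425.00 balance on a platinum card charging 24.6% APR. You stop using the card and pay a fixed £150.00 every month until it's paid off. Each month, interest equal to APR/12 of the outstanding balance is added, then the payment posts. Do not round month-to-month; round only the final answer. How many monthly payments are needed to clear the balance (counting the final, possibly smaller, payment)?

104 months

Monthly rate r = 24.6%/12 = 2.05% = 0.0205.
Recurrence: B ← B·(1+r) − £150.00.
Month 1: interest £131.71; balance after payment £6,406.71.
Month 2: interest £131.34; balance after payment £6,388.05.
Closed form: n = −ln(1 − rB₀/P)/ln(1+r) = −ln(0.12192)/ln(1.0205) ≈ 103.703, so the balance reaches zero during payment 104.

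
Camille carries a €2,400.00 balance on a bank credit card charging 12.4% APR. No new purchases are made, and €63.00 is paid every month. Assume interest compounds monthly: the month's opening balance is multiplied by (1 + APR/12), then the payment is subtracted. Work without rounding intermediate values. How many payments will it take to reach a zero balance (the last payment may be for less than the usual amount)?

49 payments

Monthly rate r = 12.4%/12 = 1.03333% = 0.0103333.
Recurrence: B ← B·(1+r) − €63.00.
Month 1: interest €24.80; balance after payment €2,361.80.
Month 2: interest €24.41; balance after payment €2,323.21.
Closed form: n = −ln(1 − rB₀/P)/ln(1+r) = −ln(0.60635)/ln(1.01033) ≈ 48.666, so the balance reaches zero during payment 49.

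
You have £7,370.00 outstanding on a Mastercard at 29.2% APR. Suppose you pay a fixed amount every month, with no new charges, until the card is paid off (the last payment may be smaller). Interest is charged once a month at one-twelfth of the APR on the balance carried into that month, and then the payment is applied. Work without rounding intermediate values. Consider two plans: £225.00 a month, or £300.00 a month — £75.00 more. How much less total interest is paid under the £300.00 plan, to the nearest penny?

Monthly rate r = 29.2%/12 = 2.43333% = 0.0243333.
At £225.00/mo: n = ⌈−ln(1 − rB₀/P)/ln(1+r)⌉ = 67 payments (last £75.78); total interest = total paid − £7,370.00 = £7,555.78.
At £300.00/mo: 38 payments (last £265.21); total interest £3,995.21.
Interest saved = £7,555.78 − £3,995.21 = £3,560.57.

£3,560.57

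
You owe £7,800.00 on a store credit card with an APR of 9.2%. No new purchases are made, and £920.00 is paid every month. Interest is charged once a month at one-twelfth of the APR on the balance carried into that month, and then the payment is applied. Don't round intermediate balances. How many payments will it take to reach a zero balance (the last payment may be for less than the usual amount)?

Monthly rate r = 9.2%/12 = 0.766667% = 0.00766667.
Recurrence: B ← B·(1+r) − £920.00.
Month 1: interest £59.80; balance after payment £6,939.80.
Month 2: interest £53.21; balance after payment £6,073.01.
Closed form: n = −ln(1 − rB₀/P)/ln(1+r) = −ln(0.935)/ln(1.00767) ≈ 8.800, so the balance reaches zero during payment 9.

9 payments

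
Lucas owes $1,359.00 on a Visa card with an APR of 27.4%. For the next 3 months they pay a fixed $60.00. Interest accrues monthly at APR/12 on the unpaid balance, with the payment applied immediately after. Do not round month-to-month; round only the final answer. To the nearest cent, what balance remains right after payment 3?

Monthly rate r = 27.4%/12 = 2.28333% = 0.0228333.
Each month: B ← B·(1+r) − $60.00.
Month 1: interest $31.03; balance after payment $1,330.03.
Month 2: interest $30.37; balance after payment $1,300.40.
Month 3: interest $29.69; balance after payment $1,270.09.

$1,270.09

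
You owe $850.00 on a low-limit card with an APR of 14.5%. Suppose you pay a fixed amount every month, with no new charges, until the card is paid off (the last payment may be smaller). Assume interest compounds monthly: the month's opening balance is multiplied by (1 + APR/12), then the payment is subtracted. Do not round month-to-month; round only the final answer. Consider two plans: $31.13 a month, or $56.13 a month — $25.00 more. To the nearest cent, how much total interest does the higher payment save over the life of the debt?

Monthly rate r = 14.5%/12 = 1.20833% = 0.0120833.
At $31.13/mo: n = ⌈−ln(1 − rB₀/P)/ln(1+r)⌉ = 34 payments (last $10.46); total interest = total paid − $850.00 = $187.75.
At $56.13/mo: 17 payments (last $46.41); total interest $94.49.
Interest saved = $187.75 − $94.49 = $93.26.

$93.26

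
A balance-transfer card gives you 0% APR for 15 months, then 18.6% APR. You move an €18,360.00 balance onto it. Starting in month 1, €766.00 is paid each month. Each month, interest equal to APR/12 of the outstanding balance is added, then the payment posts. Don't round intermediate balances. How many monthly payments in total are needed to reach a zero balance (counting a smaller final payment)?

25 payments

Promo months 1–15 at r₀ = 0%/12 = 0; months 16+ at r₁ = 18.6%/12 = 0.0155.
After month 15 (no interest yet): B = €18,360.00 − 15·€766.00 = €6,870.00.
Then at r₁ with €766.00/mo: n₂ = −ln(1 − r₁·B/P)/ln(1+r₁) ≈ 9.73 → 10 more payments.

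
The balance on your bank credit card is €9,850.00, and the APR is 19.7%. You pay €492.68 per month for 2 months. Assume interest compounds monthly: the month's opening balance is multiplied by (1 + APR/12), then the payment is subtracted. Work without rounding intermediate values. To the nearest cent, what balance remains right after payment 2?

€9,182.61

Monthly rate r = 19.7%/12 = 1.64167% = 0.0164167.
Each month: B ← B·(1+r) − €492.68.
Month 1: interest €161.70; balance after payment €9,519.02.
Month 2: interest €156.27; balance after payment €9,182.61.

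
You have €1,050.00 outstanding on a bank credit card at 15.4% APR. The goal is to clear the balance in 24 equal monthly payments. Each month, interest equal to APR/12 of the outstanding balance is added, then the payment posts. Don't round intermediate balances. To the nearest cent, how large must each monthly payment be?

Monthly rate r = 15.4%/12 = 1.28333% = 0.0128333.
Level-payment amortization: P = B₀·r / (1 − (1+r)^(−n)) = 1050.00·0.0128333 / (1 − 1.01283^(−24)).
Denominator 1 − (1+r)^(−24) = 0.26364314.
P = 13.475 / 0.26364314 ≈ 51.11.

€51.11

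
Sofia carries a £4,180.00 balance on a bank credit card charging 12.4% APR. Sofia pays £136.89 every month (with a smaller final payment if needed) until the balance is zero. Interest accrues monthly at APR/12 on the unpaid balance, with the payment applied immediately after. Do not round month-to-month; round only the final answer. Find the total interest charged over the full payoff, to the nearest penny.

£868.28

Monthly rate r = 12.4%/12 = 1.03333% = 0.0103333.
Payoff takes n = ⌈−ln(1 − rB₀/P)/ln(1+r)⌉ = ⌈36.878⌉ = 37 payments; the last is £120.24.
Total paid = 36·£136.89 + £120.24 = £5,048.28.
Total interest = total paid − principal = £5,048.28 − £4,180.00 = £868.28.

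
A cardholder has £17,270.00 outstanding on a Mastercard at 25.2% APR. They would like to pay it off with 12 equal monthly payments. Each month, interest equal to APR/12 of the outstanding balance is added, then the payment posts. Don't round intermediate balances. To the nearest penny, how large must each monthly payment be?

£1,643.09

Monthly rate r = 25.2%/12 = 2.1% = 0.021.
Level-payment amortization: P = B₀·r / (1 − (1+r)^(−n)) = 17270.00·0.021 / (1 − 1.021^(−12)).
Denominator 1 − (1+r)^(−12) = 0.22072437.
P = 362.67 / 0.22072437 ≈ 1643.09.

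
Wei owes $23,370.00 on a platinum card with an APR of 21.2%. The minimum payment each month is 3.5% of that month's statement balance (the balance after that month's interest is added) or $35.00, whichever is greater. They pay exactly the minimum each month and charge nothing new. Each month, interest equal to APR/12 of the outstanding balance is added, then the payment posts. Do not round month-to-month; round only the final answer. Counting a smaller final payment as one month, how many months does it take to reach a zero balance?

Monthly rate r = 21.2%/12 = 1.76667% = 0.0176667.
While 3.5% of the post-interest balance exceeds $35.00, each month B ← (B·(1+r))·(1 − 0.035), i.e. B shrinks by the factor (1+r)·0.965 = 0.98205.
This holds for months 1–175. Entering month 176 the balance is $981.54; 3.5% of the post-interest balance is now below $35.00, so the flat $35.00 minimum applies from here.
From month 176 a fixed $35.00 at rate r clears $981.54 in 40 more payments. Total: 175 + 40 = 215 months.

215 months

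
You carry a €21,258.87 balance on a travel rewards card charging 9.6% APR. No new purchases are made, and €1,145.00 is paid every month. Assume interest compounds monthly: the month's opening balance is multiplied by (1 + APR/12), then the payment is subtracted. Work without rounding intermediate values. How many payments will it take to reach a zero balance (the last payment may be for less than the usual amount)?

21 months

Monthly rate r = 9.6%/12 = 0.8% = 0.008.
Recurrence: B ← B·(1+r) − €1,145.00.
Month 1: interest €170.07; balance after payment €20,283.94.
Month 2: interest €162.27; balance after payment €19,301.21.
Closed form: n = −ln(1 − rB₀/P)/ln(1+r) = −ln(0.85147)/ln(1.008) ≈ 20.180, so the balance reaches zero during payment 21.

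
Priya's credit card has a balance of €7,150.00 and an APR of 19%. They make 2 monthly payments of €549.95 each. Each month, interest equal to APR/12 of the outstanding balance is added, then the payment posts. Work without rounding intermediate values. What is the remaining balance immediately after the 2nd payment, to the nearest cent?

€6,269.60

Monthly rate r = 19%/12 = 1.58333% = 0.0158333.
Each month: B ← B·(1+r) − €549.95.
Month 1: interest €113.21; balance after payment €6,713.26.
Month 2: interest €106.29; balance after payment €6,269.60.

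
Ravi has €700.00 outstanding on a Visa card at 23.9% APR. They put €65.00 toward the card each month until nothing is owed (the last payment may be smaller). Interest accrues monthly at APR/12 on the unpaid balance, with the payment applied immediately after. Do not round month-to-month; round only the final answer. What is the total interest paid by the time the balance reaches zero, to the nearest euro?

Monthly rate r = 23.9%/12 = 1.99167% = 0.0199167.
Payoff takes n = ⌈−ln(1 − rB₀/P)/ln(1+r)⌉ = ⌈12.242⌉ = 13 payments; the last is €15.83.
Total paid = 12·€65.00 + €15.83 = €795.83.
Total interest = total paid − principal = €795.83 − €700.00 = €95.83.

€96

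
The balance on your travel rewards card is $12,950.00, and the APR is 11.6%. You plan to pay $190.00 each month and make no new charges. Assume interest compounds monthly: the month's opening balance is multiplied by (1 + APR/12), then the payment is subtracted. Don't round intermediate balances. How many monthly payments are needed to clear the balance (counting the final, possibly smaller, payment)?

Monthly rate r = 11.6%/12 = 0.966667% = 0.00966667.
Recurrence: B ← B·(1+r) − $190.00.
Month 1: interest $125.18; balance after payment $12,885.18.
Month 2: interest $124.56; balance after payment $12,819.74.
Closed form: n = −ln(1 − rB₀/P)/ln(1+r) = −ln(0.34114)/ln(1.00967) ≈ 111.791, so the balance reaches zero during payment 112.

112 payments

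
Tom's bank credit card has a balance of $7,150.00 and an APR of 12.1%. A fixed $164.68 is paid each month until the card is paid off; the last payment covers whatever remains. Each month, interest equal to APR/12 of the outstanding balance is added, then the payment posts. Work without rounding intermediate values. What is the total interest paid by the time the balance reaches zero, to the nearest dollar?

$2,303

Monthly rate r = 12.1%/12 = 1.00833% = 0.0100833.
Payoff takes n = ⌈−ln(1 − rB₀/P)/ln(1+r)⌉ = ⌈57.400⌉ = 58 payments; the last is $66.09.
Total paid = 57·$164.68 + $66.09 = $9,452.85.
Total interest = total paid − principal = $9,452.85 − $7,150.00 = $2,302.85.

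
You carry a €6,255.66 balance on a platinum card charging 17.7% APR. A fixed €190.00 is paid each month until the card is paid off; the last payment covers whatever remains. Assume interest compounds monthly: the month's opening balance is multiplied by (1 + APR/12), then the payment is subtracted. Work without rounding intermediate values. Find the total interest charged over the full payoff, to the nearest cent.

€2,371.53

Monthly rate r = 17.7%/12 = 1.475% = 0.01475.
Payoff takes n = ⌈−ln(1 − rB₀/P)/ln(1+r)⌉ = ⌈45.405⌉ = 46 payments; the last is €77.19.
Total paid = 45·€190.00 + €77.19 = €8,627.19.
Total interest = total paid − principal = €8,627.19 − €6,255.66 = €2,371.53.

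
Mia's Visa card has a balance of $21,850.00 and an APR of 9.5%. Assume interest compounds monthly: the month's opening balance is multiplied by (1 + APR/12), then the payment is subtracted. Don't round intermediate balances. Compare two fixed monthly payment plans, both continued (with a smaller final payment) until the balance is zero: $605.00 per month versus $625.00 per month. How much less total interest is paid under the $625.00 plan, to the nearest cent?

Monthly rate r = 9.5%/12 = 0.791667% = 0.00791667.
At $605.00/mo: n = ⌈−ln(1 − rB₀/P)/ln(1+r)⌉ = 43 payments (last $427.37); total interest = total paid − $21,850.00 = $3,987.37.
At $625.00/mo: 42 payments (last $57.12); total interest $3,832.12.
Interest saved = $3,987.37 − $3,832.12 = $155.25.

$155.25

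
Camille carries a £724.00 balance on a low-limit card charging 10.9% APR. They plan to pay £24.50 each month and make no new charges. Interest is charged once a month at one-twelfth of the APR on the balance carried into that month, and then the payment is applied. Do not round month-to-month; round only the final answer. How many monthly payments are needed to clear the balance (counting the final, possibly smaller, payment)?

35 payments

Monthly rate r = 10.9%/12 = 0.908333% = 0.00908333.
Recurrence: B ← B·(1+r) − £24.50.
Month 1: interest £6.58; balance after payment £706.08.
Month 2: interest £6.41; balance after payment £687.99.
Closed form: n = −ln(1 − rB₀/P)/ln(1+r) = −ln(0.73158)/ln(1.00908) ≈ 34.565, so the balance reaches zero during payment 35.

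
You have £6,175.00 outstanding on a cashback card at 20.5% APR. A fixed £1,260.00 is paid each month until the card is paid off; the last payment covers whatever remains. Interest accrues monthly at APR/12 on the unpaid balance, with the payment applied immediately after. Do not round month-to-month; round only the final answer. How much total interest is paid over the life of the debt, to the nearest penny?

£330.27

Monthly rate r = 20.5%/12 = 1.70833% = 0.0170833.
Payoff takes n = ⌈−ln(1 − rB₀/P)/ln(1+r)⌉ = ⌈5.162⌉ = 6 payments; the last is £205.27.
Total paid = 5·£1,260.00 + £205.27 = £6,505.27.
Total interest = total paid − principal = £6,505.27 − £6,175.00 = £330.27.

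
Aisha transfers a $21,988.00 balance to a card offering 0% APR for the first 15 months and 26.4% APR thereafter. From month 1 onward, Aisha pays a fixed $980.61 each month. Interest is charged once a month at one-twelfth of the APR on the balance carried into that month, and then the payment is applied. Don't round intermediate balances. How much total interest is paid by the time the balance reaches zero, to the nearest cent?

Promo months 1–15 at r₀ = 0%/12 = 0; months 16+ at r₁ = 26.4%/12 = 0.022.
After month 15 (no interest yet): B = $21,988.00 − 15·$980.61 = $7,278.85.
Then at r₁ with $980.61/mo: n₂ = −ln(1 − r₁·B/P)/ln(1+r₁) ≈ 8.19 → 9 more payments.
Total paid = 23·$980.61 + $190.88 = $22,744.91; interest = $22,744.91 − $21,988.00 = $756.91.

$756.91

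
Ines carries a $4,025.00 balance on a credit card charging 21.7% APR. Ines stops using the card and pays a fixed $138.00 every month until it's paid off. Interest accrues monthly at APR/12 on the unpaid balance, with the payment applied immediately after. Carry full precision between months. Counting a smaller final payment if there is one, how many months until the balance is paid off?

Monthly rate r = 21.7%/12 = 1.80833% = 0.0180833.
Recurrence: B ← B·(1+r) − $138.00.
Month 1: interest $72.79; balance after payment $3,959.79.
Month 2: interest $71.61; balance after payment $3,893.39.
Closed form: n = −ln(1 − rB₀/P)/ln(1+r) = −ln(0.47257)/ln(1.01808) ≈ 41.825, so the balance reaches zero during payment 42.

42 months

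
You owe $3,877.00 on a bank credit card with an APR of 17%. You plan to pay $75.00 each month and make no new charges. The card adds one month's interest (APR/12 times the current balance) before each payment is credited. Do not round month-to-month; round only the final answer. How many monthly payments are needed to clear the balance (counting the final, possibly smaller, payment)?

Monthly rate r = 17%/12 = 1.41667% = 0.0141667.
Recurrence: B ← B·(1+r) − $75.00.
Month 1: interest $54.92; balance after payment $3,856.92.
Month 2: interest $54.64; balance after payment $3,836.56.
Closed form: n = −ln(1 − rB₀/P)/ln(1+r) = −ln(0.26768)/ln(1.01417) ≈ 93.691, so the balance reaches zero during payment 94.

94 payments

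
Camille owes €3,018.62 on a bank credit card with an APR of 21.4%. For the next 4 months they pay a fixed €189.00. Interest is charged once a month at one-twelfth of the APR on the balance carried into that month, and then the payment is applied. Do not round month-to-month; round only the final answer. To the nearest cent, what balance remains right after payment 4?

€2,463.31

Monthly rate r = 21.4%/12 = 1.78333% = 0.0178333.
Each month: B ← B·(1+r) − €189.00.
Month 1: interest €53.83; balance after payment €2,883.45.
Month 2: interest €51.42; balance after payment €2,745.87.
Month 3: interest €48.97; balance after payment €2,605.84.
Month 4: interest €46.47; balance after payment €2,463.31.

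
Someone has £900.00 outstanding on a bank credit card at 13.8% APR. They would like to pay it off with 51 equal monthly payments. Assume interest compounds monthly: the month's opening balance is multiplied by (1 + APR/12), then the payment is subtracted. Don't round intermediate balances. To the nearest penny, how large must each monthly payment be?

Monthly rate r = 13.8%/12 = 1.15% = 0.0115.
Level-payment amortization: P = B₀·r / (1 − (1+r)^(−n)) = 900.00·0.0115 / (1 − 1.0115^(−51)).
Denominator 1 − (1+r)^(−51) = 0.441864357.
P = 10.35 / 0.441864357 ≈ 23.42.

£23.42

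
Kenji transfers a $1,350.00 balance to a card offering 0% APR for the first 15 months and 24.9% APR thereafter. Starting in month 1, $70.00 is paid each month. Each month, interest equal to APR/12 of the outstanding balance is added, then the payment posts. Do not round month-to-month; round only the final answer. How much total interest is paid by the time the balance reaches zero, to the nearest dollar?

Promo months 1–15 at r₀ = 0%/12 = 0; months 16+ at r₁ = 24.9%/12 = 0.02075.
After month 15 (no interest yet): B = $1,350.00 − 15·$70.00 = $300.00.
Then at r₁ with $70.00/mo: n₂ = −ln(1 − r₁·B/P)/ln(1+r₁) ≈ 4.53 → 5 more payments.
Total paid = 19·$70.00 + $37.61 = $1,367.61; interest = $1,367.61 − $1,350.00 = $17.61.

$18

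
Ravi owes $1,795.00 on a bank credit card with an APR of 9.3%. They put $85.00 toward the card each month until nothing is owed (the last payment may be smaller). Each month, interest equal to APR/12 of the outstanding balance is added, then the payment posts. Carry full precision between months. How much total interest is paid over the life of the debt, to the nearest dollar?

Monthly rate r = 9.3%/12 = 0.775% = 0.00775.
Payoff takes n = ⌈−ln(1 − rB₀/P)/ln(1+r)⌉ = ⌈23.150⌉ = 24 payments; the last is $12.81.
Total paid = 23·$85.00 + $12.81 = $1,967.81.
Total interest = total paid − principal = $1,967.81 − $1,795.00 = $172.81.

$173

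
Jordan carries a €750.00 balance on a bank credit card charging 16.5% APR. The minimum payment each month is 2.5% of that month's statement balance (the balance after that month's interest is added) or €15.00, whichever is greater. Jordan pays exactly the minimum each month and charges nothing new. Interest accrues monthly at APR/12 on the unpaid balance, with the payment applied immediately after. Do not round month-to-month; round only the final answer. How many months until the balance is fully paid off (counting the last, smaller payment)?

Monthly rate r = 16.5%/12 = 1.375% = 0.01375.
While 2.5% of the post-interest balance exceeds €15.00, each month B ← (B·(1+r))·(1 − 0.025), i.e. B shrinks by the factor (1+r)·0.975 = 0.98841.
This holds for months 1–21. Entering month 22 the balance is €587.09; 2.5% of the post-interest balance is now below €15.00, so the flat €15.00 minimum applies from here.
From month 22 a fixed €15.00 at rate r clears €587.09 in 57 more payments. Total: 21 + 57 = 78 months.

78 months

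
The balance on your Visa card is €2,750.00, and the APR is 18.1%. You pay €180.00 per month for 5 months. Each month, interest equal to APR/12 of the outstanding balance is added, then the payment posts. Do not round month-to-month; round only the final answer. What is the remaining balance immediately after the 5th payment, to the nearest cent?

€2,036.18

Monthly rate r = 18.1%/12 = 1.50833% = 0.0150833.
Each month: B ← B·(1+r) − €180.00.
Month 1: interest €41.48; balance after payment €2,611.48.
Month 2: interest €39.39; balance after payment €2,470.87.
Month 3: interest €37.27; balance after payment €2,328.14.
Month 4: interest €35.12; balance after payment €2,183.25.
Month 5: interest €32.93; balance after payment €2,036.18.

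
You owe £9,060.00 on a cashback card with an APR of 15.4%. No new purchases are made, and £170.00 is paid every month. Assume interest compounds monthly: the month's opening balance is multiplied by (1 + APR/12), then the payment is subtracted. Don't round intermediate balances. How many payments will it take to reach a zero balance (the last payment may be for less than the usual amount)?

Monthly rate r = 15.4%/12 = 1.28333% = 0.0128333.
Recurrence: B ← B·(1+r) − £170.00.
Month 1: interest £116.27; balance after payment £9,006.27.
Month 2: interest £115.58; balance after payment £8,951.85.
Closed form: n = −ln(1 − rB₀/P)/ln(1+r) = −ln(0.31606)/ln(1.01283) ≈ 90.327, so the balance reaches zero during payment 91.

91 months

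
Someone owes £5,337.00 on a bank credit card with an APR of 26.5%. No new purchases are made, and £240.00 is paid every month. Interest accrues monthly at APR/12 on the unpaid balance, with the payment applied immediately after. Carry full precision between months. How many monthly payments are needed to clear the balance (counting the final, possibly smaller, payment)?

31 payments

Monthly rate r = 26.5%/12 = 2.20833% = 0.0220833.
Recurrence: B ← B·(1+r) − £240.00.
Month 1: interest £117.86; balance after payment £5,214.86.
Month 2: interest £115.16; balance after payment £5,090.02.
Closed form: n = −ln(1 − rB₀/P)/ln(1+r) = −ln(0.50892)/ln(1.02208) ≈ 30.923, so the balance reaches zero during payment 31.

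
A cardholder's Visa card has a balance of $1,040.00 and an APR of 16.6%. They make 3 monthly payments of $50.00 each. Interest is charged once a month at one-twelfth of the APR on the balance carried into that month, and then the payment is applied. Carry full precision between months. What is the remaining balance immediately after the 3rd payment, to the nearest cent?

Monthly rate r = 16.6%/12 = 1.38333% = 0.0138333.
Each month: B ← B·(1+r) − $50.00.
Month 1: interest $14.39; balance after payment $1,004.39.
Month 2: interest $13.89; balance after payment $968.28.
Month 3: interest $13.39; balance after payment $931.68.

$931.68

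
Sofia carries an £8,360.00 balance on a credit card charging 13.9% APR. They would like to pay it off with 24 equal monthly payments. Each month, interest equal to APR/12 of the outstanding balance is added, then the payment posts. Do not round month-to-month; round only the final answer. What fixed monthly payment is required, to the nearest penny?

Monthly rate r = 13.9%/12 = 1.15833% = 0.0115833.
Level-payment amortization: P = B₀·r / (1 − (1+r)^(−n)) = 8360.00·0.0115833 / (1 − 1.01158^(−24)).
Denominator 1 − (1+r)^(−24) = 0.241492235.
P = 96.8367 / 0.241492235 ≈ 400.99.

£400.99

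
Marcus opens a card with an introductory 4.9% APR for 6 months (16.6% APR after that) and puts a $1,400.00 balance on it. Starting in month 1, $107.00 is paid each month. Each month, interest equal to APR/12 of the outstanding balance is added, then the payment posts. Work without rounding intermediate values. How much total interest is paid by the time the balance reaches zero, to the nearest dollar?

Promo months 1–6 at r₀ = 4.9%/12 = 0.00408333; months 7+ at r₁ = 16.6%/12 = 0.0138333.
After month 6: iterate B ← B·(1+r₀) − $107.00 for 6 months → $786.06.
Then at r₁ with $107.00/mo: n₂ = −ln(1 − r₁·B/P)/ln(1+r₁) ≈ 7.80 → 8 more payments.
Total paid = 13·$107.00 + $85.77 = $1,476.77; interest = $1,476.77 − $1,400.00 = $76.77.

$77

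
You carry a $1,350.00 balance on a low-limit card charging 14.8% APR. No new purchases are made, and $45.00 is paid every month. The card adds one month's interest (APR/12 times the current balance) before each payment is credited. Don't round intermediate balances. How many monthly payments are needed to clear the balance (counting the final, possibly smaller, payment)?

Monthly rate r = 14.8%/12 = 1.23333% = 0.0123333.
Recurrence: B ← B·(1+r) − $45.00.
Month 1: interest $16.65; balance after payment $1,321.65.
Month 2: interest $16.30; balance after payment $1,292.95.
Closed form: n = −ln(1 − rB₀/P)/ln(1+r) = −ln(0.63)/ln(1.01233) ≈ 37.693, so the balance reaches zero during payment 38.

38 months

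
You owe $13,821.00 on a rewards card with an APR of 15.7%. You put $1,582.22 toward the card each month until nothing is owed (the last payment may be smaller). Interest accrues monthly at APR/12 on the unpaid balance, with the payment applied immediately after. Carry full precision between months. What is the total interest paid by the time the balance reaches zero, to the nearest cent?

$953.72

Monthly rate r = 15.7%/12 = 1.30833% = 0.0130833.
Payoff takes n = ⌈−ln(1 − rB₀/P)/ln(1+r)⌉ = ⌈9.337⌉ = 10 payments; the last is $534.74.
Total paid = 9·$1,582.22 + $534.74 = $14,774.72.
Total interest = total paid − principal = $14,774.72 − $13,821.00 = $953.72.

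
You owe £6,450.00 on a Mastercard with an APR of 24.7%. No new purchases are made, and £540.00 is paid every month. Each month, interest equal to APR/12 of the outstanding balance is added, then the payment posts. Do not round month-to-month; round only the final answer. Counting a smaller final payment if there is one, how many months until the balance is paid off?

Monthly rate r = 24.7%/12 = 2.05833% = 0.0205833.
Recurrence: B ← B·(1+r) − £540.00.
Month 1: interest £132.76; balance after payment £6,042.76.
Month 2: interest £124.38; balance after payment £5,627.14.
Closed form: n = −ln(1 − rB₀/P)/ln(1+r) = −ln(0.75414)/ln(1.02058) ≈ 13.849, so the balance reaches zero during payment 14.

14 months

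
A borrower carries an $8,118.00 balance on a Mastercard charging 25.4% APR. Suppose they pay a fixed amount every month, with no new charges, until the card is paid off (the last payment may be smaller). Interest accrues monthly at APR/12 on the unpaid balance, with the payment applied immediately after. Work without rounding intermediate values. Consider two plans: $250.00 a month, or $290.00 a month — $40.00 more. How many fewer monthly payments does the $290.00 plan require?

13 fewer payments

Monthly rate r = 25.4%/12 = 2.11667% = 0.0211667.
At $250.00/mo: n = ⌈−ln(1 − rB₀/P)/ln(1+r)⌉ = 56 payments (last $126.82); total interest = total paid − $8,118.00 = $5,758.82.
At $290.00/mo: 43 payments (last $250.17); total interest $4,312.17.
Payments saved = 56 − 43 = 13.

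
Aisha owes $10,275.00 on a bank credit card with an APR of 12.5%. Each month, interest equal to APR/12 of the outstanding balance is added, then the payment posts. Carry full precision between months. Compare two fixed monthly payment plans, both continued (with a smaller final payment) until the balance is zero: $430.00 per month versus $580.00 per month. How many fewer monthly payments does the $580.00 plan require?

8 fewer payments

Monthly rate r = 12.5%/12 = 1.04167% = 0.0104167.
At $430.00/mo: n = ⌈−ln(1 − rB₀/P)/ln(1+r)⌉ = 28 payments (last $267.52); total interest = total paid − $10,275.00 = $1,602.52.
At $580.00/mo: 20 payments (last $398.36); total interest $1,143.36.
Payments saved = 28 − 20 = 8.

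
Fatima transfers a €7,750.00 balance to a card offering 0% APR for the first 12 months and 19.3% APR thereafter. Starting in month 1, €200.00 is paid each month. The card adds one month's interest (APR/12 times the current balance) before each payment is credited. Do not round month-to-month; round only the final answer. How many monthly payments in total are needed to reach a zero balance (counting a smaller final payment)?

Promo months 1–12 at r₀ = 0%/12 = 0; months 13+ at r₁ = 19.3%/12 = 0.0160833.
After month 12 (no interest yet): B = €7,750.00 − 12·€200.00 = €5,350.00.
Then at r₁ with €200.00/mo: n₂ = −ln(1 − r₁·B/P)/ln(1+r₁) ≈ 35.26 → 36 more payments.

48 months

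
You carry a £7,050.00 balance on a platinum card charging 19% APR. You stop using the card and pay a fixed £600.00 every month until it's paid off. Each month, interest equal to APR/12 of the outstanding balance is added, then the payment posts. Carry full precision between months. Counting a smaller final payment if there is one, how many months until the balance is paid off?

Monthly rate r = 19%/12 = 1.58333% = 0.0158333.
Recurrence: B ← B·(1+r) − £600.00.
Month 1: interest £111.63; balance after payment £6,561.62.
Month 2: interest £103.89; balance after payment £6,065.52.
Closed form: n = −ln(1 − rB₀/P)/ln(1+r) = −ln(0.81396)/ln(1.01583) ≈ 13.103, so the balance reaches zero during payment 14.

14 months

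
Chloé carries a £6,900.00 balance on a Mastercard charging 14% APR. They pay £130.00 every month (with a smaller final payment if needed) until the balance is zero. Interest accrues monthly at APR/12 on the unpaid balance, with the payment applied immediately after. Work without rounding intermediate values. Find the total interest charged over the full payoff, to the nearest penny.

£3,921.90

Monthly rate r = 14%/12 = 1.16667% = 0.0116667.
Payoff takes n = ⌈−ln(1 − rB₀/P)/ln(1+r)⌉ = ⌈83.244⌉ = 84 payments; the last is £31.90.
Total paid = 83·£130.00 + £31.90 = £10,821.90.
Total interest = total paid − principal = £10,821.90 − £6,900.00 = £3,921.90.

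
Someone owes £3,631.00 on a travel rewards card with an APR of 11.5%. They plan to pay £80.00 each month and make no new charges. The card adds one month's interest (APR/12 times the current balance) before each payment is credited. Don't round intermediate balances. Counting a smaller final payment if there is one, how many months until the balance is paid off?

Monthly rate r = 11.5%/12 = 0.958333% = 0.00958333.
Recurrence: B ← B·(1+r) − £80.00.
Month 1: interest £34.80; balance after payment £3,585.80.
Month 2: interest £34.36; balance after payment £3,540.16.
Closed form: n = −ln(1 − rB₀/P)/ln(1+r) = −ln(0.56504)/ln(1.00958) ≈ 59.854, so the balance reaches zero during payment 60.

60 months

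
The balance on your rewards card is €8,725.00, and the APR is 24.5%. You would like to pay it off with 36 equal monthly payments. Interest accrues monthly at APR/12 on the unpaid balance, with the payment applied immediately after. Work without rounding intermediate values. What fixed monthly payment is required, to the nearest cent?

Monthly rate r = 24.5%/12 = 2.04167% = 0.0204167.
Level-payment amortization: P = B₀·r / (1 − (1+r)^(−n)) = 8725.00·0.0204167 / (1 − 1.02042^(−36)).
Denominator 1 − (1+r)^(−36) = 0.516931813.
P = 178.135 / 0.516931813 ≈ 344.60.

€344.60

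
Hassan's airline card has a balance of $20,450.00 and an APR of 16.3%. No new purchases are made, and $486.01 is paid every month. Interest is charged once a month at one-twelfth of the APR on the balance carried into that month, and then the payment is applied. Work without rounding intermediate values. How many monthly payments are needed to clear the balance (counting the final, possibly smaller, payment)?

Monthly rate r = 16.3%/12 = 1.35833% = 0.0135833.
Recurrence: B ← B·(1+r) − $486.01.
Month 1: interest $277.78; balance after payment $20,241.77.
Month 2: interest $274.95; balance after payment $20,030.71.
Closed form: n = −ln(1 − rB₀/P)/ln(1+r) = −ln(0.42845)/ln(1.01358) ≈ 62.822, so the balance reaches zero during payment 63.

63 payments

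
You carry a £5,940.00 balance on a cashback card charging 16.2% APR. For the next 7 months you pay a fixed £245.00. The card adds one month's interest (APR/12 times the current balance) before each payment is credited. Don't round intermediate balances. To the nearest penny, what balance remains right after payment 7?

£4,738.54

Monthly rate r = 16.2%/12 = 1.35% = 0.0135.
Each month: B ← B·(1+r) − £245.00.
Month 1: interest £80.19; balance after payment £5,775.19.
Month 2: interest £77.97; balance after payment £5,608.16.
Month 3: interest £75.71; balance after payment £5,438.87.
Month 4: interest £73.42; balance after payment £5,267.29.
Month 5: interest £71.11; balance after payment £5,093.40.
Month 6: interest £68.76; balance after payment £4,917.16.
Month 7: interest £66.38; balance after payment £4,738.54.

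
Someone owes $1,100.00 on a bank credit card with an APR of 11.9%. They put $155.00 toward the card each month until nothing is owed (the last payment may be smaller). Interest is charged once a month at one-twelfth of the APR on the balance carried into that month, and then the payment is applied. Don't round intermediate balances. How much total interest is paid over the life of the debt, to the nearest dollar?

$46

Monthly rate r = 11.9%/12 = 0.991667% = 0.00991667.
Payoff takes n = ⌈−ln(1 − rB₀/P)/ln(1+r)⌉ = ⌈7.395⌉ = 8 payments; the last is $61.45.
Total paid = 7·$155.00 + $61.45 = $1,146.45.
Total interest = total paid − principal = $1,146.45 − $1,100.00 = $46.45.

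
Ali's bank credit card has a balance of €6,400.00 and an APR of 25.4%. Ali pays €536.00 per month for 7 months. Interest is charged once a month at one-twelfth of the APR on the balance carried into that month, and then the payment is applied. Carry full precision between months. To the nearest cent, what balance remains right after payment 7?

€3,411.81

Monthly rate r = 25.4%/12 = 2.11667% = 0.0211667.
Each month: B ← B·(1+r) − €536.00.
Month 1: interest €135.47; balance after payment €5,999.47.
Month 2: interest €126.99; balance after payment €5,590.46.
Month 3: interest €118.33; balance after payment €5,172.79.
Month 4: interest €109.49; balance after payment €4,746.28.
Month 5: interest €100.46; balance after payment €4,310.74.
Month 6: interest €91.24; balance after payment €3,865.98.
Month 7: interest €81.83; balance after payment €3,411.81.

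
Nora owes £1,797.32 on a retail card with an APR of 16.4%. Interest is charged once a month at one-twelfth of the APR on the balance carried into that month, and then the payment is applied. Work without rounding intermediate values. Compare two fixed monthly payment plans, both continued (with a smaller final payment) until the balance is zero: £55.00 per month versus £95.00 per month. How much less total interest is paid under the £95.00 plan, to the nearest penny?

Monthly rate r = 16.4%/12 = 1.36667% = 0.0136667.
At £55.00/mo: n = ⌈−ln(1 − rB₀/P)/ln(1+r)⌉ = 44 payments (last £32.50); total interest = total paid − £1,797.32 = £600.18.
At £95.00/mo: 23 payments (last £3.75); total interest £296.43.
Interest saved = £600.18 − £296.43 = £303.75.

£303.75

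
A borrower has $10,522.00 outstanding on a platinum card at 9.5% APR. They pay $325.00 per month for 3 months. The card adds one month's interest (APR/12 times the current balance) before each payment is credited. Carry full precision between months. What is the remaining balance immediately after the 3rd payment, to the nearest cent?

Monthly rate r = 9.5%/12 = 0.791667% = 0.00791667.
Each month: B ← B·(1+r) − $325.00.
Month 1: interest $83.30; balance after payment $10,280.30.
Month 2: interest $81.39; balance after payment $10,036.68.
Month 3: interest $79.46; balance after payment $9,791.14.

$9,791.14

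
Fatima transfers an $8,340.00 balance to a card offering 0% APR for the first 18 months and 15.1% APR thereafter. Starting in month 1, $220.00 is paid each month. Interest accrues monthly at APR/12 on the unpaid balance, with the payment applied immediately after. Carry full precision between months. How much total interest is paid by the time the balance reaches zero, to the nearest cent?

$693.60

Promo months 1–18 at r₀ = 0%/12 = 0; months 19+ at r₁ = 15.1%/12 = 0.0125833.
After month 18 (no interest yet): B = $8,340.00 − 18·$220.00 = $4,380.00.
Then at r₁ with $220.00/mo: n₂ = −ln(1 − r₁·B/P)/ln(1+r₁) ≈ 23.06 → 24 more payments.
Total paid = 41·$220.00 + $13.60 = $9,033.60; interest = $9,033.60 − $8,340.00 = $693.60.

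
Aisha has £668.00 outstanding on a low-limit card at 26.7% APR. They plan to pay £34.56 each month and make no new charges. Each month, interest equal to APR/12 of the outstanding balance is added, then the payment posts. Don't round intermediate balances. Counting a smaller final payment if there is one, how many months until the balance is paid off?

26 months

Monthly rate r = 26.7%/12 = 2.225% = 0.02225.
Recurrence: B ← B·(1+r) − £34.56.
Month 1: interest £14.86; balance after payment £648.30.
Month 2: interest £14.42; balance after payment £628.17.
Closed form: n = −ln(1 − rB₀/P)/ln(1+r) = −ln(0.56994)/ln(1.02225) ≈ 25.549, so the balance reaches zero during payment 26.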